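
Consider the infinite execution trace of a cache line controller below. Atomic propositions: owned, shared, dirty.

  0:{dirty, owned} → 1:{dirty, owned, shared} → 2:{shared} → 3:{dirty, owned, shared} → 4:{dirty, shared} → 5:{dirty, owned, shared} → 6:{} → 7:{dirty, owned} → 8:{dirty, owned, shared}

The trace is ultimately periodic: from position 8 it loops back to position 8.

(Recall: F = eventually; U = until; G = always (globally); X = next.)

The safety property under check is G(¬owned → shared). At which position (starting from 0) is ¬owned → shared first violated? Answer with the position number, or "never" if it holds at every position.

6

Check ¬owned → shared at each position in order: 0 ✓, 1 ✓, 2 ✓, 3 ✓, 4 ✓, 5 ✓.
At position 6 the labels are {}, so ¬owned → shared is false there. This is the first violation.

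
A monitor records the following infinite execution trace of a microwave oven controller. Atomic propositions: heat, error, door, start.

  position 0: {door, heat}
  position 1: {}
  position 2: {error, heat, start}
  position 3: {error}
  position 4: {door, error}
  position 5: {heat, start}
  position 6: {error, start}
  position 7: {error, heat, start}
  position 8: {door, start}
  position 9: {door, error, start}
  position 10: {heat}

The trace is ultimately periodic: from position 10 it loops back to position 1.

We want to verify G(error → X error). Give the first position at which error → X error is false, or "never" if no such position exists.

Check error → X error at each position in order: 0 ✓, 1 ✓, 2 ✓, 3 ✓.
At position 4 the labels are {door, error} and the next position 5 has {heat, start}, so error → X error is false there. This is the first violation.

4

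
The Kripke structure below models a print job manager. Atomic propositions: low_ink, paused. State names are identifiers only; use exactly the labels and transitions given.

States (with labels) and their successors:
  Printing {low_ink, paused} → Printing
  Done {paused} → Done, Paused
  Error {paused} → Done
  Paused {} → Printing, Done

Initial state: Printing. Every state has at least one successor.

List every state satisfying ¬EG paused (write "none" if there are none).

{Paused}

States satisfying paused: {Printing, Done, Error}.
States satisfying EG paused: {Printing, Done, Error}.
States satisfying ¬EG paused: {Paused}.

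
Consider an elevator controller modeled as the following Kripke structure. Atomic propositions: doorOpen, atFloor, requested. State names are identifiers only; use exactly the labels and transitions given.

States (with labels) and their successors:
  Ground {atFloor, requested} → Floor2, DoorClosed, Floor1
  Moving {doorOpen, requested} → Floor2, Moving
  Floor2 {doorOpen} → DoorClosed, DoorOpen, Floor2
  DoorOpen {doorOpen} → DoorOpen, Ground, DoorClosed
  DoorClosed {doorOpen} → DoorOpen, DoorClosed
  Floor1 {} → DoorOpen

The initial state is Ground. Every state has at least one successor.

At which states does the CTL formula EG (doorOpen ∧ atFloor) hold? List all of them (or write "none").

none

States satisfying doorOpen ∧ atFloor: ∅.
States satisfying EG (doorOpen ∧ atFloor): ∅.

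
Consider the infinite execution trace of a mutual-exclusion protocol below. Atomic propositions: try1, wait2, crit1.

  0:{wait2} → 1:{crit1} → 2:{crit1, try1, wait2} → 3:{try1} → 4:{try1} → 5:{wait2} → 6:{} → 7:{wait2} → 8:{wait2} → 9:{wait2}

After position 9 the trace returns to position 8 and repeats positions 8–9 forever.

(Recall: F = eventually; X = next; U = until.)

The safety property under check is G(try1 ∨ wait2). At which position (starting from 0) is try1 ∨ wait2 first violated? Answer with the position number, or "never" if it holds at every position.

1

Check try1 ∨ wait2 at each position in order: 0 ✓.
At position 1 the labels are {crit1}, so try1 ∨ wait2 is false there. This is the first violation.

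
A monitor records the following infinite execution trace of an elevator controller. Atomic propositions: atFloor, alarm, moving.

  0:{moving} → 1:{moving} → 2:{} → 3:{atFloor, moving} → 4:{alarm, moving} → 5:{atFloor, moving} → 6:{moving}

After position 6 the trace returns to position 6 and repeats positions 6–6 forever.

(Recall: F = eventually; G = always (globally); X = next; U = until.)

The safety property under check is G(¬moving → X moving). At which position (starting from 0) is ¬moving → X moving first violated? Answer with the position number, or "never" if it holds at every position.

¬moving → X moving holds at every position 0..6, and those are all the positions the trace ever visits, so the invariant G(¬moving → X moving) is never violated.

never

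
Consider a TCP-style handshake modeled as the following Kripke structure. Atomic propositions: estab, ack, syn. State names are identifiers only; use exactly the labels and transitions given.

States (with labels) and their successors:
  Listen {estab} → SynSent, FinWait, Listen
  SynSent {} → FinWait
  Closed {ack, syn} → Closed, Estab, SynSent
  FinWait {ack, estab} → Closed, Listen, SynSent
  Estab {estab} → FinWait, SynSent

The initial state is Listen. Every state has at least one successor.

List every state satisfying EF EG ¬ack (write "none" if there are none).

{Listen, SynSent, Closed, FinWait, Estab}

States satisfying EG ¬ack: {Listen}.
States satisfying EF EG ¬ack: {Listen, SynSent, Closed, FinWait, Estab}.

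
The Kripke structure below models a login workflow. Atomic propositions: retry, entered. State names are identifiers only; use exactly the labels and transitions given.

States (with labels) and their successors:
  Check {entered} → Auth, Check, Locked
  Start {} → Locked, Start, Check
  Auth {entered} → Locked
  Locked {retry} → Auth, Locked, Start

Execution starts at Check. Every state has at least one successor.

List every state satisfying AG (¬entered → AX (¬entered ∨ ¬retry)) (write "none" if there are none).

{Check, Start, Auth, Locked}

States satisfying ¬entered → AX (¬entered ∨ ¬retry): {Check, Start, Auth, Locked}.
States satisfying AG (¬entered → AX (¬entered ∨ ¬retry)): {Check, Start, Auth, Locked}.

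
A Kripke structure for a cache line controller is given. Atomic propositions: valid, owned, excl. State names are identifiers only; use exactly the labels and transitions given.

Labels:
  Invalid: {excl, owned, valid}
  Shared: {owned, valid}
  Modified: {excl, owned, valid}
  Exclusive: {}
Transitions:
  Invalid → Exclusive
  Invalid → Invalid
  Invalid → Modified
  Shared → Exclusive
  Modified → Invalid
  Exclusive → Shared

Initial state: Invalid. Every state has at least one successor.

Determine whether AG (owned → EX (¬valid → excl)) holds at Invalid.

States satisfying owned → EX (¬valid → excl): {Invalid, Modified, Exclusive}.
States satisfying AG (owned → EX (¬valid → excl)): ∅.
Shared is reachable from Invalid and violates owned → EX (¬valid → excl), so AG fails at Invalid.
Invalid ∉ Sat(AG (owned → EX (¬valid → excl))).

Does not hold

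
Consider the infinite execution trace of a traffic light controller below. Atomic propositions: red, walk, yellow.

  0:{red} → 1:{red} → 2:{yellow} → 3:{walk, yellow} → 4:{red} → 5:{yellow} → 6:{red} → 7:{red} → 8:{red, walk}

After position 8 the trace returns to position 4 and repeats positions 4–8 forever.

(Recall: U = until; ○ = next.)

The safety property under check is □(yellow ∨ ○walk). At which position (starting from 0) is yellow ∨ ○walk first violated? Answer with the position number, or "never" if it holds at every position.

At position 0 the labels are {red} and the next position 1 has {red}, so yellow ∨ ○walk is false there. This is the first violation.

0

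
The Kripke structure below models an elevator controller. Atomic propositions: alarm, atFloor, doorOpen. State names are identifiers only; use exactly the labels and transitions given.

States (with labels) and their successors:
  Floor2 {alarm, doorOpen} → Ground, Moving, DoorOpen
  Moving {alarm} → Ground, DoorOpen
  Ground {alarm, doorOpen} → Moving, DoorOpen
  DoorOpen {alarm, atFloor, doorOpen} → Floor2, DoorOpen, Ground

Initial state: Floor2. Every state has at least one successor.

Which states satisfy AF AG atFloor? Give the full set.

States satisfying AG atFloor: ∅.
States satisfying AF AG atFloor: ∅.

none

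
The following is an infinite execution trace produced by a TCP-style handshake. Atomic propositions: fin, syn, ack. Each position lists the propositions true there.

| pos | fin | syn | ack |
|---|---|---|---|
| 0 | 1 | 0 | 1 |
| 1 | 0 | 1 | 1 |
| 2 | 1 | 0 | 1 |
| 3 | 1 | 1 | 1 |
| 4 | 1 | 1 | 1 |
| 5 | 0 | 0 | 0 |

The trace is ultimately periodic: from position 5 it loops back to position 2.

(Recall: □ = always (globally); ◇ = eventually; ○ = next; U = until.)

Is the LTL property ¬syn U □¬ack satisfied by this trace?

Does not hold

Walking from position 0: at position 1, □¬ack has not yet held and ¬syn fails, so ¬syn U □¬ack is false.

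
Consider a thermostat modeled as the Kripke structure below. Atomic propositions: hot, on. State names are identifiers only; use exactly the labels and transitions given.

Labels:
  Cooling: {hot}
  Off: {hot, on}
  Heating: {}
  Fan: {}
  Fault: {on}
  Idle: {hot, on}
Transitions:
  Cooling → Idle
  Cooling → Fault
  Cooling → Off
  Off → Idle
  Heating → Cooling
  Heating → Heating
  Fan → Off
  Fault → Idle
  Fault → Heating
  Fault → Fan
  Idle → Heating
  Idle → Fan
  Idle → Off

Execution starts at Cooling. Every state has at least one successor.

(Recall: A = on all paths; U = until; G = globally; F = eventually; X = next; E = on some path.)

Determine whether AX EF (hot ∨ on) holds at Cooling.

Satisfied

States satisfying EF (hot ∨ on): {Cooling, Off, Heating, Fan, Fault, Idle}.
States satisfying AX EF (hot ∨ on): {Cooling, Off, Heating, Fan, Fault, Idle}.
Cooling ∈ Sat(AX EF (hot ∨ on)).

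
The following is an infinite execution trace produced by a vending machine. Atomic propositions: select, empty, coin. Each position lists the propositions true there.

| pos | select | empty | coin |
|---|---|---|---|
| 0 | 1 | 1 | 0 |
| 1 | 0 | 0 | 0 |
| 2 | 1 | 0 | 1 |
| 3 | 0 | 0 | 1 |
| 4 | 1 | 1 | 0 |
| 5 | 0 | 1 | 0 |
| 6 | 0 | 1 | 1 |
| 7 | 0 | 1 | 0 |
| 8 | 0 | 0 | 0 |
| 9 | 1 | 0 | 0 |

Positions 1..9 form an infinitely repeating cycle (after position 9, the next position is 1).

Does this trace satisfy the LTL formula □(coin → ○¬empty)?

coin → ○¬empty must hold at every position from 0 onward. It fails at position 3, so □(coin → ○¬empty) is false.
Positions where coin holds: 2, 3, 6.
Check ○¬empty at each: 2→ok, 3→fails, 6→fails.

Does not hold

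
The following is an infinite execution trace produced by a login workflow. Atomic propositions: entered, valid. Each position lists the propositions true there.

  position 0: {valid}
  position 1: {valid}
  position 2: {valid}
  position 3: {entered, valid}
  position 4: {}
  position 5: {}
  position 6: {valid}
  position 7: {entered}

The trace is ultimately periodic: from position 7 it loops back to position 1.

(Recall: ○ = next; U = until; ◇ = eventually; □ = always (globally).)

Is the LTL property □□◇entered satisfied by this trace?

Holds

□◇entered holds at every position 0..7, and those are all positions ever visited, so □□◇entered holds.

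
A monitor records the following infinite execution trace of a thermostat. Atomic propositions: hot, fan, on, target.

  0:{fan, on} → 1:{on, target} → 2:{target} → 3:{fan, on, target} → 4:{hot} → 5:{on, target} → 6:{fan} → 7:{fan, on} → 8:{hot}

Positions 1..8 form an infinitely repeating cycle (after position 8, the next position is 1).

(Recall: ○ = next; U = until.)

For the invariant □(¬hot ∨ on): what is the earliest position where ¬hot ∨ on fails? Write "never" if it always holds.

Check ¬hot ∨ on at each position in order: 0 ✓, 1 ✓, 2 ✓, 3 ✓.
At position 4 the labels are {hot}, so ¬hot ∨ on is false there. This is the first violation.

4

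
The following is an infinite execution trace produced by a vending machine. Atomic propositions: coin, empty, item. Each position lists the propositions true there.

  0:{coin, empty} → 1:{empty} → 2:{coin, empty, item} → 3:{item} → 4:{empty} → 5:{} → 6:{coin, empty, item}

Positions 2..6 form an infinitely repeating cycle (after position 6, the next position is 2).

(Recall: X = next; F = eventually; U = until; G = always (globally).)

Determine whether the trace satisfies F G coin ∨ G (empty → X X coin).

G coin is false at every position 0..6, so it never becomes true and F G coin fails.
empty → X X coin must hold at every position from 0 onward. It fails at position 1, so G (empty → X X coin) is false.
Positions where empty holds: 0, 1, 2, 4, 6.
Check X X coin at each: 0→ok, 1→fails, 2→fails, 4→ok, 6→fails.
At position 0: F G coin is false; G (empty → X X coin) is false; so F G coin ∨ G (empty → X X coin) is false.

No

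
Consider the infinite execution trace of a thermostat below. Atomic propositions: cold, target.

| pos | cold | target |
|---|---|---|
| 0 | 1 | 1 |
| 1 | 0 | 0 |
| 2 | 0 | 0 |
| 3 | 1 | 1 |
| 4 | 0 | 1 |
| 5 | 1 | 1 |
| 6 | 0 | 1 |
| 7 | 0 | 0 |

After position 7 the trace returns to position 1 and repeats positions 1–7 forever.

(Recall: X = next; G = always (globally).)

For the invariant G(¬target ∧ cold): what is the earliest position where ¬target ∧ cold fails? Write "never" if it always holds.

0

At position 0 the labels are {cold, target}, so ¬target ∧ cold is false there. This is the first violation.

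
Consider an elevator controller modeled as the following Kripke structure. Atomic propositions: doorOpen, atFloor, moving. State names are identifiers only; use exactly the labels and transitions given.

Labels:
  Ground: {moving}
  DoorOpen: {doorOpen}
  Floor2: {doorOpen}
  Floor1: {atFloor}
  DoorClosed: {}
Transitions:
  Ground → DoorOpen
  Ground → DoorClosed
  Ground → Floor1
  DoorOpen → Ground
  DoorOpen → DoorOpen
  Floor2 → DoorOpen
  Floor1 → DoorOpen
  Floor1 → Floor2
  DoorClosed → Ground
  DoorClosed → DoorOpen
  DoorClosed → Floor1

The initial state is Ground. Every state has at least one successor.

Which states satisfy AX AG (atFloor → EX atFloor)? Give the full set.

States satisfying AG (atFloor → EX atFloor): ∅.
States satisfying AX AG (atFloor → EX atFloor): ∅.

none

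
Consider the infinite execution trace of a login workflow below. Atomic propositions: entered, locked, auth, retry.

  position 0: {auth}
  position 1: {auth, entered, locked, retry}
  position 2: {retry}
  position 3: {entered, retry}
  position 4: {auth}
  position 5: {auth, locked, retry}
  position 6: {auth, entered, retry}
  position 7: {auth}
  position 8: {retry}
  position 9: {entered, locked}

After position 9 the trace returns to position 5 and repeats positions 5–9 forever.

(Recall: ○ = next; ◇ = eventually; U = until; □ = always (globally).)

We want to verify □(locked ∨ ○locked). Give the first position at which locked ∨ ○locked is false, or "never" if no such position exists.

Check locked ∨ ○locked at each position in order: 0 ✓, 1 ✓.
At position 2 the labels are {retry} and the next position 3 has {entered, retry}, so locked ∨ ○locked is false there. This is the first violation.

2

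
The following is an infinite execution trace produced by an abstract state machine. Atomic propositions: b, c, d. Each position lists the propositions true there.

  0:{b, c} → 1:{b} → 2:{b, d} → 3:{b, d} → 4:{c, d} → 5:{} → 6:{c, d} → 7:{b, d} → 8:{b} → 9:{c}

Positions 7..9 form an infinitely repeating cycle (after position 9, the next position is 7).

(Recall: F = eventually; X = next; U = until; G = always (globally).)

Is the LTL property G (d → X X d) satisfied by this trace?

Violated

d → X X d must hold at every position from 0 onward. It fails at position 3, so G (d → X X d) is false.
Positions where d holds: 2, 3, 4, 6, 7.
Check X X d at each: 2→ok, 3→fails, 4→ok, 6→fails, 7→fails.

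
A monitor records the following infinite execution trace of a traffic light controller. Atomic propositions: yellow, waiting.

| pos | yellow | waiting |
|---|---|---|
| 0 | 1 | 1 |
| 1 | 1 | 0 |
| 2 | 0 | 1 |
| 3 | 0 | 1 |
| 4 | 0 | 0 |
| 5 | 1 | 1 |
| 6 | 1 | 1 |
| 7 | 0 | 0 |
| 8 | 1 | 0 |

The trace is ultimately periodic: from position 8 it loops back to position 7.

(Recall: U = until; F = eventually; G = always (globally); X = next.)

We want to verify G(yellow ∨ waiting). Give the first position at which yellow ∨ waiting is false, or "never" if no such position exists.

4

Check yellow ∨ waiting at each position in order: 0 ✓, 1 ✓, 2 ✓, 3 ✓.
At position 4 the labels are {}, so yellow ∨ waiting is false there. This is the first violation.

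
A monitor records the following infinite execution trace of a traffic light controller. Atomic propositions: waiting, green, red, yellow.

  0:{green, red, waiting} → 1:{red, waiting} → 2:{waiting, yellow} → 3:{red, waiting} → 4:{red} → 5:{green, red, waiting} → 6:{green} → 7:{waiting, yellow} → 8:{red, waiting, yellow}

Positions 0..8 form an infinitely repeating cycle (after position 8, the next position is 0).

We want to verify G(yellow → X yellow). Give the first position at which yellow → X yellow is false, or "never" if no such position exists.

Check yellow → X yellow at each position in order: 0 ✓, 1 ✓.
At position 2 the labels are {waiting, yellow} and the next position 3 has {red, waiting}, so yellow → X yellow is false there. This is the first violation.

2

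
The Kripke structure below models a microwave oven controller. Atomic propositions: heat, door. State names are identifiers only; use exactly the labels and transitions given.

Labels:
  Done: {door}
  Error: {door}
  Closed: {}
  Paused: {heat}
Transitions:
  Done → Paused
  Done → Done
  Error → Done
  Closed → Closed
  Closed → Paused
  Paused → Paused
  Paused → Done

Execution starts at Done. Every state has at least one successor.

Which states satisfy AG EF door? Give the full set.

States satisfying EF door: {Done, Error, Closed, Paused}.
States satisfying AG EF door: {Done, Error, Closed, Paused}.

{Done, Error, Closed, Paused}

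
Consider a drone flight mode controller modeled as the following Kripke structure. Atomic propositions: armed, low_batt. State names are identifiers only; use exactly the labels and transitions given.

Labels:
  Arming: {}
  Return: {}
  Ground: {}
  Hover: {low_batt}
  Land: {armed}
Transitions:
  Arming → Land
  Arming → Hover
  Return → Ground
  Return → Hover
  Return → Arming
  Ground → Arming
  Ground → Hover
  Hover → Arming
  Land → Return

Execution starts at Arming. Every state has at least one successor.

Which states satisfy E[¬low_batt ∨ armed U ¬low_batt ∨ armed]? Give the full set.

{Arming, Return, Ground, Land}

States satisfying ¬low_batt ∨ armed: {Arming, Return, Ground, Land}.
States satisfying E[¬low_batt ∨ armed U ¬low_batt ∨ armed]: {Arming, Return, Ground, Land}.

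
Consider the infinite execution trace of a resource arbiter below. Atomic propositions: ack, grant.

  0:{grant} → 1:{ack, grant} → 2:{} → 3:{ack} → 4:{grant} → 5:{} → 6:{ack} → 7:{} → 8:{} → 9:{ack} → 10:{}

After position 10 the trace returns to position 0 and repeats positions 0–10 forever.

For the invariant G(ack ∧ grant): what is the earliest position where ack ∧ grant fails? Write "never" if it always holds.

0

At position 0 the labels are {grant}, so ack ∧ grant is false there. This is the first violation.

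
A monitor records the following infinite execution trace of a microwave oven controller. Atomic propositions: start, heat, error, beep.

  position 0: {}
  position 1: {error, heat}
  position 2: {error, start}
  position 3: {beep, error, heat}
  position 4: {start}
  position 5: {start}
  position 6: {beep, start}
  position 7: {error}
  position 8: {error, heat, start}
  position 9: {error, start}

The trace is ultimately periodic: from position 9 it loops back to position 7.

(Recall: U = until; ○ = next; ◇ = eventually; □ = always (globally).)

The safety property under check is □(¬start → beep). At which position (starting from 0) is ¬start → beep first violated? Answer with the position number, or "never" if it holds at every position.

0

At position 0 the labels are {}, so ¬start → beep is false there. This is the first violation.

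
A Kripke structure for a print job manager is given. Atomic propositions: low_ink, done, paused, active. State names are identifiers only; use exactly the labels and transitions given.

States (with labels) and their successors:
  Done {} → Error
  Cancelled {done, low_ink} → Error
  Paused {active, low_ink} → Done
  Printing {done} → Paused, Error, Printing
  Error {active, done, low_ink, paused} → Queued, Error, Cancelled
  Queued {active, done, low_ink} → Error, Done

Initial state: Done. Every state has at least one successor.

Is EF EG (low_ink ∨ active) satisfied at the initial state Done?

States satisfying EG (low_ink ∨ active): {Cancelled, Error, Queued}.
States satisfying EF EG (low_ink ∨ active): {Done, Cancelled, Paused, Printing, Error, Queued}.
Some path from Done reaches a state where EG (low_ink ∨ active) holds.
Done ∈ Sat(EF EG (low_ink ∨ active)).

Holds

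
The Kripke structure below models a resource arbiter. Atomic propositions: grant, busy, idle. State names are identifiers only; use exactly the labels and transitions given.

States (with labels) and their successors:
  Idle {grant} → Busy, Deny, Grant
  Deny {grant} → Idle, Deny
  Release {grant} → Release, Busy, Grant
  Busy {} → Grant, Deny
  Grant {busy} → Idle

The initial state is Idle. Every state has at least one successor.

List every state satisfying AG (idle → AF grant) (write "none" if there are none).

{Idle, Deny, Release, Busy, Grant}

States satisfying idle → AF grant: {Idle, Deny, Release, Busy, Grant}.
States satisfying AG (idle → AF grant): {Idle, Deny, Release, Busy, Grant}.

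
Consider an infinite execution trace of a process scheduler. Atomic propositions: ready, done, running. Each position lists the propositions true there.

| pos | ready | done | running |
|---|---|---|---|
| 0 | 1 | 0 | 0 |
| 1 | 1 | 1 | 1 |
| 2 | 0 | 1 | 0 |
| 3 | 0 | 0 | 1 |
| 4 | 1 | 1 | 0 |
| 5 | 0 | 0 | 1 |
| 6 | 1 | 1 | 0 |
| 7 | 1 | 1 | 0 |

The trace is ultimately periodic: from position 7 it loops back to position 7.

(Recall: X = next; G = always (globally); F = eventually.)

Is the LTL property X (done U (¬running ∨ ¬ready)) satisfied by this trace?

Yes

The position after 0 is 1; done U (¬running ∨ ¬ready) is true there.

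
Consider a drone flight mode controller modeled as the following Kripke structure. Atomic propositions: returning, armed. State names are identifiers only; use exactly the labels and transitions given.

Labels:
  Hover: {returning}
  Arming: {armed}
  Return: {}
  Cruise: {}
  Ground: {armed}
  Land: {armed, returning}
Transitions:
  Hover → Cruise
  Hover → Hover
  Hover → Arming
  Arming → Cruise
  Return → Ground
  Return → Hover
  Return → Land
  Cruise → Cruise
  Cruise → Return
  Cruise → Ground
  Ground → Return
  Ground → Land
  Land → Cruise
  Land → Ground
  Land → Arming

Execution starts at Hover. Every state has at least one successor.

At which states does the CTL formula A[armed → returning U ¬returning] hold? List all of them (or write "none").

{Arming, Return, Cruise, Ground, Land}

States satisfying armed → returning: {Hover, Return, Cruise, Land}.
States satisfying ¬returning: {Arming, Return, Cruise, Ground}.
States satisfying A[armed → returning U ¬returning]: {Arming, Return, Cruise, Ground, Land}.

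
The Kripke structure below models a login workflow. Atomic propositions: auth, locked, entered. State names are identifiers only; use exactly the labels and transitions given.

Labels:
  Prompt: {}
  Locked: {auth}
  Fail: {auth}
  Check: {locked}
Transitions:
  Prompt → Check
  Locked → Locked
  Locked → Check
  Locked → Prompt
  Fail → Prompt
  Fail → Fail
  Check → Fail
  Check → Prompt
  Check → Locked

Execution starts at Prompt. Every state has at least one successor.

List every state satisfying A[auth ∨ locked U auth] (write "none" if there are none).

States satisfying auth ∨ locked: {Locked, Fail, Check}.
States satisfying auth: {Locked, Fail}.
States satisfying A[auth ∨ locked U auth]: {Locked, Fail}.

{Locked, Fail}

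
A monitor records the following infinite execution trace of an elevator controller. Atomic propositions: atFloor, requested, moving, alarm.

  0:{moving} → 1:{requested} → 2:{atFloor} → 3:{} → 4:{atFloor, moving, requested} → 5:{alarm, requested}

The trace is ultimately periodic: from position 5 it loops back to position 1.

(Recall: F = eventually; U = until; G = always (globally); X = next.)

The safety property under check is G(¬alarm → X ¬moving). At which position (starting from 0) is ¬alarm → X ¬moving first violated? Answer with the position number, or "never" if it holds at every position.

Check ¬alarm → X ¬moving at each position in order: 0 ✓, 1 ✓, 2 ✓.
At position 3 the labels are {} and the next position 4 has {atFloor, moving, requested}, so ¬alarm → X ¬moving is false there. This is the first violation.

3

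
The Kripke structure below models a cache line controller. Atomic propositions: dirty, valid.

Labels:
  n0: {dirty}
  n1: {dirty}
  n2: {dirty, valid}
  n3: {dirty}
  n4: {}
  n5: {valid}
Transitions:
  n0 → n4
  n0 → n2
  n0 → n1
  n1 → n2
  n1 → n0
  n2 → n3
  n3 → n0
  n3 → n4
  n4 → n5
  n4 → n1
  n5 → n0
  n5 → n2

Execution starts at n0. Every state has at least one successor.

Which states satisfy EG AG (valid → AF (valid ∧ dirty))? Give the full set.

none

States satisfying AG (valid → AF (valid ∧ dirty)): ∅.
States satisfying EG AG (valid → AF (valid ∧ dirty)): ∅.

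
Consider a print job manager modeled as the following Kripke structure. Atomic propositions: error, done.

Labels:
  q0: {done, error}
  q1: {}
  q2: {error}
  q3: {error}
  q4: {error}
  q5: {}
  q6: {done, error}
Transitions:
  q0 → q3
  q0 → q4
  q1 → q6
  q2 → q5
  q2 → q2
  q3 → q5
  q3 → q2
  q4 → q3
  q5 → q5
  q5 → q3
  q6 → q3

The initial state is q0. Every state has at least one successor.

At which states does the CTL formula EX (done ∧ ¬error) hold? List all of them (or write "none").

States satisfying done ∧ ¬error: ∅.
States satisfying EX (done ∧ ¬error): ∅.

none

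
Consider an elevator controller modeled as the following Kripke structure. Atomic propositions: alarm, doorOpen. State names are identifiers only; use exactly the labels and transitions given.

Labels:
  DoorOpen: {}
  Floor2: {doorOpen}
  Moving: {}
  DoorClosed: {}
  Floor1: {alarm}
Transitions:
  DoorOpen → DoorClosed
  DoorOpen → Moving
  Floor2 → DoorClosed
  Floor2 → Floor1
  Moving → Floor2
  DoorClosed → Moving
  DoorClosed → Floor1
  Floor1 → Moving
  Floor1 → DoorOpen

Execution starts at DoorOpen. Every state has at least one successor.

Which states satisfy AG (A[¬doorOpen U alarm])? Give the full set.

States satisfying A[¬doorOpen U alarm]: {Floor1}.
States satisfying AG (A[¬doorOpen U alarm]): ∅.

none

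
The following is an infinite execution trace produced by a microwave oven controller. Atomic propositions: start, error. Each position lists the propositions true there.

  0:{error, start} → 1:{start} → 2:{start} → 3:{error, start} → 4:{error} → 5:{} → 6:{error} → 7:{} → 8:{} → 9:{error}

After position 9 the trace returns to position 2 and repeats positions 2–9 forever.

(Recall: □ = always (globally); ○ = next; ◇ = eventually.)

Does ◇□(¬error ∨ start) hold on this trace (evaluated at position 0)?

□(¬error ∨ start) is false at every position 0..9, so it never becomes true and ◇□(¬error ∨ start) fails.

Does not hold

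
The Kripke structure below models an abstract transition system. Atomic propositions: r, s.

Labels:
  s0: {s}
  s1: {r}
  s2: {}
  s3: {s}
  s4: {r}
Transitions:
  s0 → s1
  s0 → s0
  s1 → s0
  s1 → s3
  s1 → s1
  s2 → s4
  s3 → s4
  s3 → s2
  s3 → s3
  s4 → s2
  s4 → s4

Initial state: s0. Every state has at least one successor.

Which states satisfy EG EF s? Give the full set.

States satisfying EF s: {s0, s1, s3}.
States satisfying EG EF s: {s0, s1, s3}.

{s0, s1, s3}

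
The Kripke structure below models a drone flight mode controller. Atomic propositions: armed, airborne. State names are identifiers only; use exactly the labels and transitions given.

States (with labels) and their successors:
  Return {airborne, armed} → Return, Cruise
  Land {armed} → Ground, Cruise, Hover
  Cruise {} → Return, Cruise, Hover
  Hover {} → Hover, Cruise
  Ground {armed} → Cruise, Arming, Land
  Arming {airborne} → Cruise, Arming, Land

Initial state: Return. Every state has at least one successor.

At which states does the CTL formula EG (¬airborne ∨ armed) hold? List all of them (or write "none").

States satisfying ¬airborne ∨ armed: {Return, Land, Cruise, Hover, Ground}.
States satisfying EG (¬airborne ∨ armed): {Return, Land, Cruise, Hover, Ground}.

{Return, Land, Cruise, Hover, Ground}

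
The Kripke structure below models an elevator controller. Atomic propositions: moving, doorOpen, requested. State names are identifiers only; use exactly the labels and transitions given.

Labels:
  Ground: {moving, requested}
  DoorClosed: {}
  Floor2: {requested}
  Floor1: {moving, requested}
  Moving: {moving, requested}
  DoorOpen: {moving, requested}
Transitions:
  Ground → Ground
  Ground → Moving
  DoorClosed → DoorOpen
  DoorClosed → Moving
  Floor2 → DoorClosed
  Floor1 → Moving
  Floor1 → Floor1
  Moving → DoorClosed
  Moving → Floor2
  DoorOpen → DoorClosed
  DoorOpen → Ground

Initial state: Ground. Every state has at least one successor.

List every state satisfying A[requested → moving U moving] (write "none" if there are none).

{Ground, DoorClosed, Floor1, Moving, DoorOpen}

States satisfying requested → moving: {Ground, DoorClosed, Floor1, Moving, DoorOpen}.
States satisfying moving: {Ground, Floor1, Moving, DoorOpen}.
States satisfying A[requested → moving U moving]: {Ground, DoorClosed, Floor1, Moving, DoorOpen}.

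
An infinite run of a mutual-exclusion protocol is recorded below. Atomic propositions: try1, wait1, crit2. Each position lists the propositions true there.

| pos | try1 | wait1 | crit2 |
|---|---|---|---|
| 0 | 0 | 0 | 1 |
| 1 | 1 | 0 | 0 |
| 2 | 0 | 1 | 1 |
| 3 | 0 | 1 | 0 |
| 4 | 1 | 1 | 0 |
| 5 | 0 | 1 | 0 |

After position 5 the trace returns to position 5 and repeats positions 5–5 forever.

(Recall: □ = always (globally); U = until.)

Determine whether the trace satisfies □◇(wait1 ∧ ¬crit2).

Satisfied

◇(wait1 ∧ ¬crit2) holds at every position 0..5, and those are all positions ever visited, so □◇(wait1 ∧ ¬crit2) holds.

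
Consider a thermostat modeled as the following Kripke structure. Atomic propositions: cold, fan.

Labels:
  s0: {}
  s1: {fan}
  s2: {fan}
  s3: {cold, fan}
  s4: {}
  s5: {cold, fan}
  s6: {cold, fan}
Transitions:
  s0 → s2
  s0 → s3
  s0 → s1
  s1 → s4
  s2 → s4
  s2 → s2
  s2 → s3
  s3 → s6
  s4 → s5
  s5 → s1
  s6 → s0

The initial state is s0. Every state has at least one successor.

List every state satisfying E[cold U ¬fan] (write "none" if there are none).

{s0, s3, s4, s6}

States satisfying cold: {s3, s5, s6}.
States satisfying ¬fan: {s0, s4}.
States satisfying E[cold U ¬fan]: {s0, s3, s4, s6}.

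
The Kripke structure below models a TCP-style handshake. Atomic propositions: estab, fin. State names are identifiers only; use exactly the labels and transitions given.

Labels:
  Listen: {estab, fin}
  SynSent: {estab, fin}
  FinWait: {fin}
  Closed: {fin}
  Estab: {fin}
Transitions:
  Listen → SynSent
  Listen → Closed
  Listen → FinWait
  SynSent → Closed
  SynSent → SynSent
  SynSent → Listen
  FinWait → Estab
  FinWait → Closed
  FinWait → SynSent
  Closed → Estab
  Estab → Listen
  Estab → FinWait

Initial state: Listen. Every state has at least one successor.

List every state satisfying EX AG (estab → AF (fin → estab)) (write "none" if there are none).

States satisfying AG (estab → AF (fin → estab)): {Listen, SynSent, FinWait, Closed, Estab}.
States satisfying EX AG (estab → AF (fin → estab)): {Listen, SynSent, FinWait, Closed, Estab}.

{Listen, SynSent, FinWait, Closed, Estab}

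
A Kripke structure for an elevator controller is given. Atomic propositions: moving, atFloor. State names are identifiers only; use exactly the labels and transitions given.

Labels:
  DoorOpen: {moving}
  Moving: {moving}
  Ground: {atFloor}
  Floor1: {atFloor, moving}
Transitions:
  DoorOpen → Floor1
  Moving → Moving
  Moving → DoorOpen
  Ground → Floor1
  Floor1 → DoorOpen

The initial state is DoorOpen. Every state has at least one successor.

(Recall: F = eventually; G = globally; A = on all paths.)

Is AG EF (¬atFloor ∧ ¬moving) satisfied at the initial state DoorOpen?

States satisfying EF (¬atFloor ∧ ¬moving): ∅.
States satisfying AG EF (¬atFloor ∧ ¬moving): ∅.
DoorOpen is reachable from DoorOpen and violates EF (¬atFloor ∧ ¬moving), so AG fails at DoorOpen.
DoorOpen ∉ Sat(AG EF (¬atFloor ∧ ¬moving)).

Violated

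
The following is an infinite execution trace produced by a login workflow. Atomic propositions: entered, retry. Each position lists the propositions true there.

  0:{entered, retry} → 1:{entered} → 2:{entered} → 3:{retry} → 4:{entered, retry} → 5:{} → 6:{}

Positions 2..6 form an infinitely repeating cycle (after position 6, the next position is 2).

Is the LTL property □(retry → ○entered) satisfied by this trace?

No

retry → ○entered must hold at every position from 0 onward. It fails at position 4, so □(retry → ○entered) is false.
Positions where retry holds: 0, 3, 4.
Check ○entered at each: 0→ok, 3→ok, 4→fails.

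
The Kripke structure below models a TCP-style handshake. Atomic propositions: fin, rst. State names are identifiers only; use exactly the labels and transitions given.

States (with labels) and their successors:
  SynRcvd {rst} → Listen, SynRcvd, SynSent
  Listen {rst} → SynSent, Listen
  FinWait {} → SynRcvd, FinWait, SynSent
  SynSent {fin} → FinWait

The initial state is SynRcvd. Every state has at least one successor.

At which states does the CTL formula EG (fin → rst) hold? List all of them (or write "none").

{SynRcvd, Listen, FinWait}

States satisfying fin → rst: {SynRcvd, Listen, FinWait}.
States satisfying EG (fin → rst): {SynRcvd, Listen, FinWait}.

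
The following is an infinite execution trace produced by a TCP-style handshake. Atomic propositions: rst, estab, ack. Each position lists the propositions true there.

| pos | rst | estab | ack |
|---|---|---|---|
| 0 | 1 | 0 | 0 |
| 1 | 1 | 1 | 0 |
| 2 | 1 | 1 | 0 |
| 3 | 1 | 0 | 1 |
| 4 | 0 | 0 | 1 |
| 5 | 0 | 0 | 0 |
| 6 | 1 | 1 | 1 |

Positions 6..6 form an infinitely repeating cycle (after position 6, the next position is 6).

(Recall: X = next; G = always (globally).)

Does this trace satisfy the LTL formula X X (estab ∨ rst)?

Satisfied

The position after 0 is 1; X (estab ∨ rst) is true there.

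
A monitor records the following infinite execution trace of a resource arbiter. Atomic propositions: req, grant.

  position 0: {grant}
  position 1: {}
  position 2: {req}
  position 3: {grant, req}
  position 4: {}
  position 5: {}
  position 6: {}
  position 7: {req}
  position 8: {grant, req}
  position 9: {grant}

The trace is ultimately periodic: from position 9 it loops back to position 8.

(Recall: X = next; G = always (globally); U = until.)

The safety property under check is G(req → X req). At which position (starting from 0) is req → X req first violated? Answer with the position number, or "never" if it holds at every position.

Check req → X req at each position in order: 0 ✓, 1 ✓, 2 ✓.
At position 3 the labels are {grant, req} and the next position 4 has {}, so req → X req is false there. This is the first violation.

3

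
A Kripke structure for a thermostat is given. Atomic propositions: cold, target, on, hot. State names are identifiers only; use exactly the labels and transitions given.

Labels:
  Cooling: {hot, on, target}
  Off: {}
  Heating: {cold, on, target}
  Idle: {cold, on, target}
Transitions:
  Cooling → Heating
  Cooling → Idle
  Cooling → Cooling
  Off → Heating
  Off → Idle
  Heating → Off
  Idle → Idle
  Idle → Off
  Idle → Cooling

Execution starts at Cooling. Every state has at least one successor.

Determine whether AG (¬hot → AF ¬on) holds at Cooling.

No

States satisfying ¬hot → AF ¬on: {Cooling, Off, Heating}.
States satisfying AG (¬hot → AF ¬on): ∅.
Idle is reachable from Cooling and violates ¬hot → AF ¬on, so AG fails at Cooling.
Cooling ∉ Sat(AG (¬hot → AF ¬on)).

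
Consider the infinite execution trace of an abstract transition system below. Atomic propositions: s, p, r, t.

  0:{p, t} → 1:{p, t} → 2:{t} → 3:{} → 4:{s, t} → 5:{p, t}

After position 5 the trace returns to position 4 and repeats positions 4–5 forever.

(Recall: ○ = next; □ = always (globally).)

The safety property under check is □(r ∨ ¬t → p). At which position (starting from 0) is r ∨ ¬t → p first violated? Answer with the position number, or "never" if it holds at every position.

Check r ∨ ¬t → p at each position in order: 0 ✓, 1 ✓, 2 ✓.
At position 3 the labels are {}, so r ∨ ¬t → p is false there. This is the first violation.

3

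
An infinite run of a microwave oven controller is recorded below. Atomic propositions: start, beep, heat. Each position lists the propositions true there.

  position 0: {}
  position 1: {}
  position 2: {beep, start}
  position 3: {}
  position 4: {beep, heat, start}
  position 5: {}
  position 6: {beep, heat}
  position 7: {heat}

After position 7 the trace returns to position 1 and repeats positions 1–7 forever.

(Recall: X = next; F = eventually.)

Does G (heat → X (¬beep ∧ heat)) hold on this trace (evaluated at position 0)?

Does not hold

heat → X (¬beep ∧ heat) must hold at every position from 0 onward. It fails at position 4, so G (heat → X (¬beep ∧ heat)) is false.
Positions where heat holds: 4, 6, 7.
Check X (¬beep ∧ heat) at each: 4→fails, 6→ok, 7→fails.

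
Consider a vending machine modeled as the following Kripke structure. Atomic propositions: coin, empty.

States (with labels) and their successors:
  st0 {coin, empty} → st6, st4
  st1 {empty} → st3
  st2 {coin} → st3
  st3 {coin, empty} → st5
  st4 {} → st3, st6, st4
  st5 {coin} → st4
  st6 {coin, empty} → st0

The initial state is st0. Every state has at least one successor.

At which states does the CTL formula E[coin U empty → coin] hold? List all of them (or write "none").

{st0, st2, st3, st4, st5, st6}

States satisfying coin: {st0, st2, st3, st5, st6}.
States satisfying empty → coin: {st0, st2, st3, st4, st5, st6}.
States satisfying E[coin U empty → coin]: {st0, st2, st3, st4, st5, st6}.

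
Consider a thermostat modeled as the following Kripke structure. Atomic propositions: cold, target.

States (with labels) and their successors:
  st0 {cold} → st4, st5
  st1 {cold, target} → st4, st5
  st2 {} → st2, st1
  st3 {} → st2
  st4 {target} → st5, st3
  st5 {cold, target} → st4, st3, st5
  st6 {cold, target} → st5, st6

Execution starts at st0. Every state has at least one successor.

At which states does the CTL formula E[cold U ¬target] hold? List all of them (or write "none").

{st0, st1, st2, st3, st5, st6}

States satisfying cold: {st0, st1, st5, st6}.
States satisfying ¬target: {st0, st2, st3}.
States satisfying E[cold U ¬target]: {st0, st1, st2, st3, st5, st6}.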